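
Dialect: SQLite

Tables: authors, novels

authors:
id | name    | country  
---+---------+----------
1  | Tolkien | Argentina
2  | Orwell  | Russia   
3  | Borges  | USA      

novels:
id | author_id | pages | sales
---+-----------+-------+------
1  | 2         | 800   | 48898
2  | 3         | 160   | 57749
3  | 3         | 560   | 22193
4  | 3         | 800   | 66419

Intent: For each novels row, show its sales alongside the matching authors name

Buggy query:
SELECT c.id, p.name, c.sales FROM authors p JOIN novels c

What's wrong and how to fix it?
Bug: JOIN with no ON clause produces a cartesian product; every novels row pairs with every authors row

Fix: Specify the join condition linking the foreign key to the parent id

Corrected query:
SELECT c.id, p.name, c.sales FROM authors p JOIN novels c ON c.author_id = p.id

Result:
id | name   | sales
---+--------+------
1  | Orwell | 48898
2  | Borges | 57749
3  | Borges | 22193
4  | Borges | 66419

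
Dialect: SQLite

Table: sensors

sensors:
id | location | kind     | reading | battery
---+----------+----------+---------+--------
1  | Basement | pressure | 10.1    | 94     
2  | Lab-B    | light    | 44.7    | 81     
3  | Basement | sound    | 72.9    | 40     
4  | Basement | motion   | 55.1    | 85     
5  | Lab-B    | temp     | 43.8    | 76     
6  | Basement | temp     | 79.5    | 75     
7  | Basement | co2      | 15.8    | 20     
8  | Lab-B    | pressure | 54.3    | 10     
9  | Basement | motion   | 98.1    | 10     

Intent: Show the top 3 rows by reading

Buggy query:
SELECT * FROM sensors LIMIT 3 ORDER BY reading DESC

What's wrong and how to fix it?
Bug: LIMIT must come after ORDER BY

Fix: Swap the clauses: ORDER BY first, then LIMIT

Corrected query:
SELECT * FROM sensors ORDER BY reading DESC LIMIT 3

Result:
id | location | kind   | reading | battery
---+----------+--------+---------+--------
9  | Basement | motion | 98.1    | 10     
6  | Basement | temp   | 79.5    | 75     
3  | Basement | sound  | 72.9    | 40     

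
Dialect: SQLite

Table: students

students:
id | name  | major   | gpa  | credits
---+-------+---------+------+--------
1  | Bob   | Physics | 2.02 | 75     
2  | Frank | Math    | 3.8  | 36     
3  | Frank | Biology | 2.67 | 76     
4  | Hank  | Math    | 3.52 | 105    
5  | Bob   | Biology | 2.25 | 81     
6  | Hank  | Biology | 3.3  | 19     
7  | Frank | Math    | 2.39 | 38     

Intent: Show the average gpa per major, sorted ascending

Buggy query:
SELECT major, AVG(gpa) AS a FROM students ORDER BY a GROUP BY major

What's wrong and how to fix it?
Bug: ORDER BY appears before GROUP BY; SQL clause order requires GROUP BY first

Fix: Reorder: SELECT … FROM … GROUP BY … ORDER BY …

Corrected query:
SELECT major, AVG(gpa) AS a FROM students GROUP BY major ORDER BY a

Result:
major   | a       
--------+---------
Physics | 2.02    
Biology | 2.74    
Math    | 3.236667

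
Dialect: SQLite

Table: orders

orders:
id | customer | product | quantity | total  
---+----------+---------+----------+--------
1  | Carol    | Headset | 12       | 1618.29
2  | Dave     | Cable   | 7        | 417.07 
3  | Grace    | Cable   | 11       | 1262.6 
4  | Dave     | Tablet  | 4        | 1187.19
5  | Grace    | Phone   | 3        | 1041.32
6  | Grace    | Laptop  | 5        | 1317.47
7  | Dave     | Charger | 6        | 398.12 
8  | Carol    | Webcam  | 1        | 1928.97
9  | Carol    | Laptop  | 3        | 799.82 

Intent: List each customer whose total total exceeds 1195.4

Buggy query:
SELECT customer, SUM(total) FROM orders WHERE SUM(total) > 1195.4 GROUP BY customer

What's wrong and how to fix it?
Bug: WHERE runs before GROUP BY, so aggregates aren't available there

Fix: Use HAVING (which filters groups after aggregation) instead of WHERE

Corrected query:
SELECT customer, SUM(total) FROM orders GROUP BY customer HAVING SUM(total) > 1195.4

Result:
customer | SUM(total)
---------+-----------
Carol    | 4347.08   
Dave     | 2002.38   
Grace    | 3621.39   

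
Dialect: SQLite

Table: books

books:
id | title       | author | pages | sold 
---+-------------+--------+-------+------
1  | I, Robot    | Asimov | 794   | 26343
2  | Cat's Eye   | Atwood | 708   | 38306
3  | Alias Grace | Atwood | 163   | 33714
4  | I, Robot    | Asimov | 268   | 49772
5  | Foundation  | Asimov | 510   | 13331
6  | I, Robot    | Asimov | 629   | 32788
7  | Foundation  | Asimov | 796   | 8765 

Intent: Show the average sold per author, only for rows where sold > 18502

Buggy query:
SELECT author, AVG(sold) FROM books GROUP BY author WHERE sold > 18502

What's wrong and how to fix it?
Bug: Row-level WHERE must come before GROUP BY in the clause order

Fix: Move the WHERE clause before GROUP BY

Corrected query:
SELECT author, AVG(sold) FROM books WHERE sold > 18502 GROUP BY author

Result:
author | AVG(sold)
-------+----------
Asimov | 36301    
Atwood | 36010    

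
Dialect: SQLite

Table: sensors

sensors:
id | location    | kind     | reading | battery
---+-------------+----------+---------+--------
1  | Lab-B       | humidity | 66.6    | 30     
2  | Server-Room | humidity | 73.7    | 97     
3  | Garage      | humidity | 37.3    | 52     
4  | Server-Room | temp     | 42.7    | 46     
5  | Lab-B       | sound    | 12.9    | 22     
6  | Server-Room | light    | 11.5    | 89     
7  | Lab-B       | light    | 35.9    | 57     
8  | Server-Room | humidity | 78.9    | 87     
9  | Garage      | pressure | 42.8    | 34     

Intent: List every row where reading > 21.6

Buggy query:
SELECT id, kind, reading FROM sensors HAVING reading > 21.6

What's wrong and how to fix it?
Bug: HAVING filters the output of aggregation, but this query has no GROUP BY and no aggregate functions, so SQLite rejects it (HAVING clause on a non-aggregate query); the condition here is per row

Fix: Replace HAVING with WHERE since the condition applies to individual rows

Corrected query:
SELECT id, kind, reading FROM sensors WHERE reading > 21.6

Result:
id | kind     | reading
---+----------+--------
1  | humidity | 66.6   
2  | humidity | 73.7   
3  | humidity | 37.3   
4  | temp     | 42.7   
7  | light    | 35.9   
8  | humidity | 78.9   
9  | pressure | 42.8   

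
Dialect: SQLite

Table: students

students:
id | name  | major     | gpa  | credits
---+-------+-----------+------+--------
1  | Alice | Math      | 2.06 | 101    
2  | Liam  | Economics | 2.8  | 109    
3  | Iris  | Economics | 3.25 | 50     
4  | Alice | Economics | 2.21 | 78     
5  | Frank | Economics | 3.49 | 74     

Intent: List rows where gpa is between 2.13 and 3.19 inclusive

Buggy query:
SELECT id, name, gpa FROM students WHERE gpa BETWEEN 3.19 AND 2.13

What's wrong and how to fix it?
Bug: BETWEEN expects the lower bound first; with 3.19 AND 2.13 the range is empty

Fix: Write BETWEEN 2.13 AND 3.19

Corrected query:
SELECT id, name, gpa FROM students WHERE gpa BETWEEN 2.13 AND 3.19

Result:
id | name  | gpa 
---+-------+-----
2  | Liam  | 2.8 
4  | Alice | 2.21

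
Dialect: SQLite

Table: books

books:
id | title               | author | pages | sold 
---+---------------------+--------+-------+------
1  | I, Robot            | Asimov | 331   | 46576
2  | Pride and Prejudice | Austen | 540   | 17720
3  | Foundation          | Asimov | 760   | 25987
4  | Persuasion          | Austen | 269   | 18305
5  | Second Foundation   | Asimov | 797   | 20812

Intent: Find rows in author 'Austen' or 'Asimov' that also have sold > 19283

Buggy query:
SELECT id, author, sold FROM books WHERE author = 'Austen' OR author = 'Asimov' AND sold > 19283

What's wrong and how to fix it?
Bug: AND binds tighter than OR, so this parses as author = 'Austen' OR (author = 'Asimov' AND sold > 19283)

Fix: Add parentheses around the OR so the AND applies to both alternatives

Corrected query:
SELECT id, author, sold FROM books WHERE (author = 'Austen' OR author = 'Asimov') AND sold > 19283

Result:
id | author | sold 
---+--------+------
1  | Asimov | 46576
3  | Asimov | 25987
5  | Asimov | 20812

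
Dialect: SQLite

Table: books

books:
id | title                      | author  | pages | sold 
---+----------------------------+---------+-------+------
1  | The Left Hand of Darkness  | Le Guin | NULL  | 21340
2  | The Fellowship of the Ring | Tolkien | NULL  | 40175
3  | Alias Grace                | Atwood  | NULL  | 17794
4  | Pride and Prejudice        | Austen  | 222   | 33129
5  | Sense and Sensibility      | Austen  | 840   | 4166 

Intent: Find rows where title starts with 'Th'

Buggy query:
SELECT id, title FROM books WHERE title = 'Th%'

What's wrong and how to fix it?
Bug: '=' compares the literal string including the % character; pattern matching needs LIKE

Fix: Replace '=' with LIKE so 'Th%' is treated as a pattern

Corrected query:
SELECT id, title FROM books WHERE title LIKE 'Th%'

Result:
id | title                     
---+---------------------------
1  | The Left Hand of Darkness 
2  | The Fellowship of the Ring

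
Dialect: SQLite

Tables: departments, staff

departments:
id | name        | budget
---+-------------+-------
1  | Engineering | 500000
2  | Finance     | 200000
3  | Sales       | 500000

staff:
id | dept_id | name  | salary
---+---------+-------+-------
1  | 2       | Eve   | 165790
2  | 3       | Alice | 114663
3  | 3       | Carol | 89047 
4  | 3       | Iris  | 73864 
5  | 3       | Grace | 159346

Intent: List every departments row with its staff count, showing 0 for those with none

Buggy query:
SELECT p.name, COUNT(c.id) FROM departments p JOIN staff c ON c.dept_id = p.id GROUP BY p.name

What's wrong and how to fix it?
Bug: INNER JOIN drops departments rows that have no matching staff rows

Fix: Switch to LEFT JOIN to retain unmatched parent rows

Corrected query:
SELECT p.name, COUNT(c.id) FROM departments p LEFT JOIN staff c ON c.dept_id = p.id GROUP BY p.name

Result:
name        | COUNT(c.id)
------------+------------
Engineering | 0          
Finance     | 1          
Sales       | 4          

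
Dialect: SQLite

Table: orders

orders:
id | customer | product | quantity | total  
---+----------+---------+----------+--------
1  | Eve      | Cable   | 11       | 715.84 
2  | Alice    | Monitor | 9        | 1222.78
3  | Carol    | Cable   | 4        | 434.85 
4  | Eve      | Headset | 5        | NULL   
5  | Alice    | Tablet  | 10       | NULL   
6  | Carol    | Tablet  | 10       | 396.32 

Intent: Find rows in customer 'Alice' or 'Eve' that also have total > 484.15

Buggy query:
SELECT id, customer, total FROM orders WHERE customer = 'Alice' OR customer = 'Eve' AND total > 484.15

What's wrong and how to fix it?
Bug: Without parentheses, AND is evaluated before OR, so the total filter only applies to the 'Eve' branch

Fix: Group the OR with parentheses (or use IN), then AND the threshold

Corrected query:
SELECT id, customer, total FROM orders WHERE (customer = 'Alice' OR customer = 'Eve') AND total > 484.15

Result:
id | customer | total  
---+----------+--------
1  | Eve      | 715.84 
2  | Alice    | 1222.78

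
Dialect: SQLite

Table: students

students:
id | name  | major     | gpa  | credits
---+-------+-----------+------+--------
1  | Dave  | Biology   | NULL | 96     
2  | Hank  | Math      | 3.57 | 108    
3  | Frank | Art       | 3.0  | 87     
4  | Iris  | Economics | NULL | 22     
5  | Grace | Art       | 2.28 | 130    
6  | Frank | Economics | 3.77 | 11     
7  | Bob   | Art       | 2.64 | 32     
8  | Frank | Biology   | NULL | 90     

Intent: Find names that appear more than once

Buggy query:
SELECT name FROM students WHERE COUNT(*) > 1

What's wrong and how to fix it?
Bug: WHERE can't reference COUNT(*); aggregates are computed after WHERE

Fix: Group first, then use HAVING for the count condition

Corrected query:
SELECT name FROM students GROUP BY name HAVING COUNT(*) > 1

Result:
name 
-----
Frank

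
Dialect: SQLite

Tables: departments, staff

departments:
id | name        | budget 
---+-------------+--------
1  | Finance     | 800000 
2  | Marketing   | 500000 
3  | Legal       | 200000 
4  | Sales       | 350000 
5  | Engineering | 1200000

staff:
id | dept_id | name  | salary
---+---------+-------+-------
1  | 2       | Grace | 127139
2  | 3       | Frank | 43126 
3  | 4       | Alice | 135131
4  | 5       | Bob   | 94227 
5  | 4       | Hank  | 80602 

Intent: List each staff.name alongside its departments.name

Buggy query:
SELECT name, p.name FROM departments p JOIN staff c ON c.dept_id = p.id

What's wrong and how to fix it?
Bug: 'name' exists in both joined tables, so the database can't tell which one is meant

Fix: Qualify the column with its table alias (c.name)

Corrected query:
SELECT c.name, p.name FROM departments p JOIN staff c ON c.dept_id = p.id

Result:
name  | name       
------+------------
Grace | Marketing  
Frank | Legal      
Alice | Sales      
Bob   | Engineering
Hank  | Sales      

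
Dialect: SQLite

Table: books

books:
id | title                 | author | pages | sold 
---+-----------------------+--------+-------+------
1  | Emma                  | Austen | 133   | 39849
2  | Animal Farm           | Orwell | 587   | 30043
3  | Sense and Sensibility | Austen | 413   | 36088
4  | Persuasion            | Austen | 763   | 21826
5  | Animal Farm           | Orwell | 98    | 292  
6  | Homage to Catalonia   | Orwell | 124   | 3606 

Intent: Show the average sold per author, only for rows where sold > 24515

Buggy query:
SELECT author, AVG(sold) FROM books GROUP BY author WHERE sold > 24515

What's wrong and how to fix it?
Bug: WHERE cannot follow GROUP BY

Fix: Move the WHERE clause before GROUP BY

Corrected query:
SELECT author, AVG(sold) FROM books WHERE sold > 24515 GROUP BY author

Result:
author | AVG(sold)
-------+----------
Austen | 37968.5  
Orwell | 30043    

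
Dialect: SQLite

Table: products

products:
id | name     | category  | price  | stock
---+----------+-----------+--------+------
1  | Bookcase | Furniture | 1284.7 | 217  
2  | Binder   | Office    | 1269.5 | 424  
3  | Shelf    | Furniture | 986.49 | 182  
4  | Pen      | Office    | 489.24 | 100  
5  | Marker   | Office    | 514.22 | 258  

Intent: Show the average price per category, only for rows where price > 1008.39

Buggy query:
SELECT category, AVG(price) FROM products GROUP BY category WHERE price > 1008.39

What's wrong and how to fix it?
Bug: WHERE cannot follow GROUP BY

Fix: Move the WHERE clause before GROUP BY

Corrected query:
SELECT category, AVG(price) FROM products WHERE price > 1008.39 GROUP BY category

Result:
category  | AVG(price)
----------+-----------
Furniture | 1284.7    
Office    | 1269.5    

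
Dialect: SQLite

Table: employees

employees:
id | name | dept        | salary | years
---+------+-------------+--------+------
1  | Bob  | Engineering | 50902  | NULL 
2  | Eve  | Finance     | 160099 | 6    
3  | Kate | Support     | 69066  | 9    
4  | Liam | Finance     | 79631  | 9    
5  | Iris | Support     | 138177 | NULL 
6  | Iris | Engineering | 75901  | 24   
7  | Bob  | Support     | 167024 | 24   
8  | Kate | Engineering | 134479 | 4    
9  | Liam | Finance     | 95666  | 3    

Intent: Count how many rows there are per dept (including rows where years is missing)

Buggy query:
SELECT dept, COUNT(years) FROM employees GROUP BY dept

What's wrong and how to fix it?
Bug: COUNT(years) skips NULLs, so groups with missing years are undercounted

Fix: Replace COUNT(years) with COUNT(*)

Corrected query:
SELECT dept, COUNT(*) FROM employees GROUP BY dept

Result:
dept        | COUNT(*)
------------+---------
Engineering | 3       
Finance     | 3       
Support     | 3       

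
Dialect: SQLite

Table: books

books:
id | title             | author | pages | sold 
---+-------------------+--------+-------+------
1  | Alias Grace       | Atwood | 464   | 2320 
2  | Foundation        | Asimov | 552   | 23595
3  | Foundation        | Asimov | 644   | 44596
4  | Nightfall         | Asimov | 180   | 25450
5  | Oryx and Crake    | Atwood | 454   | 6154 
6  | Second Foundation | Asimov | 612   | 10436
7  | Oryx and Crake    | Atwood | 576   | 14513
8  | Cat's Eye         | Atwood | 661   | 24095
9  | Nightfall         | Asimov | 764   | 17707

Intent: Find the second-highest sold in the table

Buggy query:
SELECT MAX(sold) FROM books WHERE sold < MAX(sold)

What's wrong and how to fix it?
Bug: The inner MAX is an aggregate inside WHERE, which is not allowed

Fix: Put the inner MAX in a scalar subquery

Corrected query:
SELECT MAX(sold) FROM books WHERE sold < (SELECT MAX(sold) FROM books)

Result:
MAX(sold)
---------
25450    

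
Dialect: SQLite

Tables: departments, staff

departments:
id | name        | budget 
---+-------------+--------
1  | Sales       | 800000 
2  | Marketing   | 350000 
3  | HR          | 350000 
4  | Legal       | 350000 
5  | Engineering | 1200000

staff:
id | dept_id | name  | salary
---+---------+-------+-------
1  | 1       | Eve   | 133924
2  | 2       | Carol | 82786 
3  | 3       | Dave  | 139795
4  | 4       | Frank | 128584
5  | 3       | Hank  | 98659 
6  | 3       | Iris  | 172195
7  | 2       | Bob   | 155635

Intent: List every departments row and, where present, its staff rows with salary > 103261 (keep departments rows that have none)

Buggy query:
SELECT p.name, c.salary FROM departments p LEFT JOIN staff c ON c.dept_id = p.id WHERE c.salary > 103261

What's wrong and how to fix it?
Bug: Filtering c.salary in WHERE discards the NULL rows produced by LEFT JOIN, turning it into an inner join

Fix: Put 'c.salary > 103261' in the JOIN's ON clause instead of WHERE

Corrected query:
SELECT p.name, c.salary FROM departments p LEFT JOIN staff c ON c.dept_id = p.id AND c.salary > 103261

Result:
name        | salary
------------+-------
Sales       | 133924
Marketing   | 155635
HR          | 139795
HR          | 172195
Legal       | 128584
Engineering | NULL  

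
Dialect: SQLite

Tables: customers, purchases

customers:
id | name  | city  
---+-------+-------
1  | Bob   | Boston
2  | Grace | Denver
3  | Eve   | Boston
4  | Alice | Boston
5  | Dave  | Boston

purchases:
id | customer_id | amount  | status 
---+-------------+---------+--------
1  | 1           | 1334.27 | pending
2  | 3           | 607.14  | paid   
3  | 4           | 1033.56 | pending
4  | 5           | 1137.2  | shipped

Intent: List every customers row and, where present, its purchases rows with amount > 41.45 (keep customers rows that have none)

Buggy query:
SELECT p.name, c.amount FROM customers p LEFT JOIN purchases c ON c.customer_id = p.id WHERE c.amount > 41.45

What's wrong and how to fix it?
Bug: Filtering c.amount in WHERE discards the NULL rows produced by LEFT JOIN, turning it into an inner join

Fix: Put 'c.amount > 41.45' in the JOIN's ON clause instead of WHERE

Corrected query:
SELECT p.name, c.amount FROM customers p LEFT JOIN purchases c ON c.customer_id = p.id AND c.amount > 41.45

Result:
name  | amount 
------+--------
Bob   | 1334.27
Grace | NULL   
Eve   | 607.14 
Alice | 1033.56
Dave  | 1137.2 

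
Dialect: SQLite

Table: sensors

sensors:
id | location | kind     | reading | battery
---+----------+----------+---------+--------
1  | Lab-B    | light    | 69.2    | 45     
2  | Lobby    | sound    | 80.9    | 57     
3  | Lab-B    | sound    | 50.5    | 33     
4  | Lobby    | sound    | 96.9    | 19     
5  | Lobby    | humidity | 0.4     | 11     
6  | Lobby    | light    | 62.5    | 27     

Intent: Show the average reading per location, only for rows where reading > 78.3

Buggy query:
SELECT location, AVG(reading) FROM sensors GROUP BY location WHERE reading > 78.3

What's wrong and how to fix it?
Bug: Row-level WHERE must come before GROUP BY in the clause order

Fix: Place WHERE between FROM and GROUP BY

Corrected query:
SELECT location, AVG(reading) FROM sensors WHERE reading > 78.3 GROUP BY location

Result:
location | AVG(reading)
---------+-------------
Lobby    | 88.9        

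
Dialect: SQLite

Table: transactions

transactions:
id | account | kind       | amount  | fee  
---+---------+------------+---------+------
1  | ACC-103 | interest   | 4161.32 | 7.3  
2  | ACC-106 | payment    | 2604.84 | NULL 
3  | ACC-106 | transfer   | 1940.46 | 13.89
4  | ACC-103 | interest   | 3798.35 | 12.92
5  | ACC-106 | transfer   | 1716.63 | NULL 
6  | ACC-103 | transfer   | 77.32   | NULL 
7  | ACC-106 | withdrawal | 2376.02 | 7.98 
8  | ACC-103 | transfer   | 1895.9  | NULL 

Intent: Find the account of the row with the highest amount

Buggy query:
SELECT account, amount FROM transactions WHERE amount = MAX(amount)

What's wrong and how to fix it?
Bug: MAX(amount) is an aggregate and cannot be used directly in WHERE

Fix: Wrap MAX in a scalar subquery so WHERE compares against a single value

Corrected query:
SELECT account, amount FROM transactions WHERE amount = (SELECT MAX(amount) FROM transactions)

Result:
account | amount 
--------+--------
ACC-103 | 4161.32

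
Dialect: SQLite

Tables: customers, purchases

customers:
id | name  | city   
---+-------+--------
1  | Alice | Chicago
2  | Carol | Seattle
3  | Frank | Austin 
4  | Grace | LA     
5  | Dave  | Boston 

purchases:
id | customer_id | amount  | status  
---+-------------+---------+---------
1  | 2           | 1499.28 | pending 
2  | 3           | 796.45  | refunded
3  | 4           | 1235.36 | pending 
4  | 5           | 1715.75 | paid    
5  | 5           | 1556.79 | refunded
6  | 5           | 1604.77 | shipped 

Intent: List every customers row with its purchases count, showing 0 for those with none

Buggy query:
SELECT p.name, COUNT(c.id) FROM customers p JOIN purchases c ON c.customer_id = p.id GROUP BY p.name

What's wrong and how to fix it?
Bug: An inner join excludes parents with zero children

Fix: Use LEFT JOIN so parents without children still appear (COUNT(c.id) gives 0)

Corrected query:
SELECT p.name, COUNT(c.id) FROM customers p LEFT JOIN purchases c ON c.customer_id = p.id GROUP BY p.name

Result:
name  | COUNT(c.id)
------+------------
Alice | 0          
Carol | 1          
Dave  | 3          
Frank | 1          
Grace | 1          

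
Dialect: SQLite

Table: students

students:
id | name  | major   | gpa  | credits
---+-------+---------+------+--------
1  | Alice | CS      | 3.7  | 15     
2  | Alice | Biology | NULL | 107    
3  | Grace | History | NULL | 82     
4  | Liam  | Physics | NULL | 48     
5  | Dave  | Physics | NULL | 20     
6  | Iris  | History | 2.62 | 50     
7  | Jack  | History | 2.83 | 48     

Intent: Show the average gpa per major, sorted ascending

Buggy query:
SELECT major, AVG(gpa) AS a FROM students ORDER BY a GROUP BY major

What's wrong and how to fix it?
Bug: GROUP BY must precede ORDER BY

Fix: Reorder: SELECT … FROM … GROUP BY … ORDER BY …

Corrected query:
SELECT major, AVG(gpa) AS a FROM students GROUP BY major ORDER BY a

Result:
major   | a    
--------+------
Biology | NULL 
Physics | NULL 
History | 2.725
CS      | 3.7  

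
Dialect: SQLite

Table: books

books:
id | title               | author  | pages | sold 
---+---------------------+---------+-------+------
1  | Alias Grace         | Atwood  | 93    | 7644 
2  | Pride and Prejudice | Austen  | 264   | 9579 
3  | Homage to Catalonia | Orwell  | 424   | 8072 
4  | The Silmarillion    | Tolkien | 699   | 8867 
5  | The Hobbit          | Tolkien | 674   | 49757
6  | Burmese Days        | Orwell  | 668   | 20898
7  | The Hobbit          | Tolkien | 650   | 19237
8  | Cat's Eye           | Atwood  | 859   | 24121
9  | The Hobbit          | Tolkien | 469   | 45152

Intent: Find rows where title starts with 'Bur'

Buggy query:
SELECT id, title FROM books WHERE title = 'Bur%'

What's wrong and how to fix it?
Bug: '=' compares the literal string including the % character; pattern matching needs LIKE

Fix: Use LIKE for wildcard pattern matching

Corrected query:
SELECT id, title FROM books WHERE title LIKE 'Bur%'

Result:
id | title       
---+-------------
6  | Burmese Days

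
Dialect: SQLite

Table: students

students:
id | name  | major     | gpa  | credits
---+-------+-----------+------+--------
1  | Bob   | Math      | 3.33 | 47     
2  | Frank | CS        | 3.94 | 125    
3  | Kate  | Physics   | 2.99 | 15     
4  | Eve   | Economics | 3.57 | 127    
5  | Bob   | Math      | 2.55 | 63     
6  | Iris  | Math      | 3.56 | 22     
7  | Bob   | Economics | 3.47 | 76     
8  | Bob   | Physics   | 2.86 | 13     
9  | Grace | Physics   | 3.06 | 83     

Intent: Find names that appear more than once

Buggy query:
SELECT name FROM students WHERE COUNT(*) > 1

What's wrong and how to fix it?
Bug: WHERE can't reference COUNT(*); aggregates are computed after WHERE

Fix: GROUP BY name, then filter groups with HAVING COUNT(*) > 1

Corrected query:
SELECT name FROM students GROUP BY name HAVING COUNT(*) > 1

Result:
name
----
Bob 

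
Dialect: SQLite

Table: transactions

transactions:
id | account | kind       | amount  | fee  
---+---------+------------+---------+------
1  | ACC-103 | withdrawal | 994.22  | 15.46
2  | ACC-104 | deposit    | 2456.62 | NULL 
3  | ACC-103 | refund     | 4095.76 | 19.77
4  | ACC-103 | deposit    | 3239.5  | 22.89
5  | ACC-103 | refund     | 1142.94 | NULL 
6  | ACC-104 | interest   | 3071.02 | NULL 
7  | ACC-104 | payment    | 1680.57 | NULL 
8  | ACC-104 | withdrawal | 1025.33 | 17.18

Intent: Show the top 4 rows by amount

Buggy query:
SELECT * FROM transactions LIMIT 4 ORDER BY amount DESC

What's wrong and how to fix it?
Bug: ORDER BY cannot follow LIMIT; LIMIT is the final clause

Fix: Swap the clauses: ORDER BY first, then LIMIT

Corrected query:
SELECT * FROM transactions ORDER BY amount DESC LIMIT 4

Result:
id | account | kind     | amount  | fee  
---+---------+----------+---------+------
3  | ACC-103 | refund   | 4095.76 | 19.77
4  | ACC-103 | deposit  | 3239.5  | 22.89
6  | ACC-104 | interest | 3071.02 | NULL 
2  | ACC-104 | deposit  | 2456.62 | NULL 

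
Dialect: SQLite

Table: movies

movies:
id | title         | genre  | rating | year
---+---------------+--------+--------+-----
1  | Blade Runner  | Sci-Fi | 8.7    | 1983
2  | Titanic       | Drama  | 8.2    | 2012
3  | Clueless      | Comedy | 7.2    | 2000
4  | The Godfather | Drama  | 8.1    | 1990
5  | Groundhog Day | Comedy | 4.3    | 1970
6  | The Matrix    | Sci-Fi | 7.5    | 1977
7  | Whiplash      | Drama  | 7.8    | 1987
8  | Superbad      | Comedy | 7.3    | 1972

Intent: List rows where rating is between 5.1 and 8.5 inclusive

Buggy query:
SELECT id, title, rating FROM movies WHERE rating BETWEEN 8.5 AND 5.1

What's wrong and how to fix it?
Bug: The bounds are reversed; BETWEEN a AND b requires a <= b to match anything

Fix: Swap the bounds so the smaller value comes first

Corrected query:
SELECT id, title, rating FROM movies WHERE rating BETWEEN 5.1 AND 8.5

Result:
id | title         | rating
---+---------------+-------
2  | Titanic       | 8.2   
3  | Clueless      | 7.2   
4  | The Godfather | 8.1   
6  | The Matrix    | 7.5   
7  | Whiplash      | 7.8   
8  | Superbad      | 7.3   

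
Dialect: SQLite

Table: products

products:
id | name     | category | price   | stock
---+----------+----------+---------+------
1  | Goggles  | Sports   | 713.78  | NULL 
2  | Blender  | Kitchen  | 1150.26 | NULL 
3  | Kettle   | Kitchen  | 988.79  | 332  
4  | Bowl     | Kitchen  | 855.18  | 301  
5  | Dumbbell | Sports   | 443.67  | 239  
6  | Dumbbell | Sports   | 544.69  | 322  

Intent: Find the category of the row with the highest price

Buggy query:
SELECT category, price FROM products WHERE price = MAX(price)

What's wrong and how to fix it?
Bug: WHERE is evaluated per row; an aggregate over the whole table isn't defined there

Fix: Use a subquery: WHERE price = (SELECT MAX(price) FROM products)

Corrected query:
SELECT category, price FROM products WHERE price = (SELECT MAX(price) FROM products)

Result:
category | price  
---------+--------
Kitchen  | 1150.26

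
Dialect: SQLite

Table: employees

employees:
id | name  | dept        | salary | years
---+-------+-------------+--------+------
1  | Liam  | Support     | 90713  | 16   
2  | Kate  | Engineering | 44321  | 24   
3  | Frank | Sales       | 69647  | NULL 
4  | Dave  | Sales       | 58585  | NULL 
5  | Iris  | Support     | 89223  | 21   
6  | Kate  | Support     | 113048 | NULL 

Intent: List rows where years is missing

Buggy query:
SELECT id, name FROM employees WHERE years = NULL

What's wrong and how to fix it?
Bug: Comparing to NULL with '=' never matches; NULL = NULL is unknown, not true

Fix: Replace '= NULL' with 'IS NULL'

Corrected query:
SELECT id, name FROM employees WHERE years IS NULL

Result:
id | name 
---+------
3  | Frank
4  | Dave 
6  | Kate 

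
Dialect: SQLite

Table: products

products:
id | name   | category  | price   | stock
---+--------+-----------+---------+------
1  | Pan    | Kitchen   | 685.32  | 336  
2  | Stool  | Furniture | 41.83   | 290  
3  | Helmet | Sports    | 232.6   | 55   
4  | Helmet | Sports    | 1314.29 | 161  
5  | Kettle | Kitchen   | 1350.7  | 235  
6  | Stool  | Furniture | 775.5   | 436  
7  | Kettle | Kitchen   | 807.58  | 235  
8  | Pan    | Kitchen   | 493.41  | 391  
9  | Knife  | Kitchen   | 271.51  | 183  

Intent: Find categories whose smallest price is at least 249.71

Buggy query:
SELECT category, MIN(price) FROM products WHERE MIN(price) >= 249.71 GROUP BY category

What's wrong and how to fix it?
Bug: MIN() in WHERE is a misuse of aggregate

Fix: Replace WHERE with HAVING after the GROUP BY

Corrected query:
SELECT category, MIN(price) FROM products GROUP BY category HAVING MIN(price) >= 249.71

Result:
category | MIN(price)
---------+-----------
Kitchen  | 271.51    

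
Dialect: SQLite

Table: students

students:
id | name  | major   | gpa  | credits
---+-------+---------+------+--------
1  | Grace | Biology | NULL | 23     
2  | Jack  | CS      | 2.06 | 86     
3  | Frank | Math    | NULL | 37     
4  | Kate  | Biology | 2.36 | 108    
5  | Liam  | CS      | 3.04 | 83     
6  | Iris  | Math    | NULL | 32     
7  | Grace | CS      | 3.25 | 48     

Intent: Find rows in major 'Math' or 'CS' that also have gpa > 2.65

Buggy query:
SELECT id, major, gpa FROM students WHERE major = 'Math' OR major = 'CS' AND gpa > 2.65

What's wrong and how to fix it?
Bug: Without parentheses, AND is evaluated before OR, so the gpa filter only applies to the 'CS' branch

Fix: Group the OR with parentheses (or use IN), then AND the threshold

Corrected query:
SELECT id, major, gpa FROM students WHERE (major = 'Math' OR major = 'CS') AND gpa > 2.65

Result:
id | major | gpa 
---+-------+-----
5  | CS    | 3.04
7  | CS    | 3.25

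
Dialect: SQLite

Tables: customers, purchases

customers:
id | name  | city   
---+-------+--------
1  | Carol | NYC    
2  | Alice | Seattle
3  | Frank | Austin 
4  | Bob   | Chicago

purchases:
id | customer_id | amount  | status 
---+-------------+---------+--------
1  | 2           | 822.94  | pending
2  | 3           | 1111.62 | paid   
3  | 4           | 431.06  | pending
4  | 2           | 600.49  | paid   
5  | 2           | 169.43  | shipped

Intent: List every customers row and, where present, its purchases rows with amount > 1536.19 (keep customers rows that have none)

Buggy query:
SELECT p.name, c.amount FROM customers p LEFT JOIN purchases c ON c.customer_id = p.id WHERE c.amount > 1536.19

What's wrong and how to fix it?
Bug: A WHERE condition on the right-hand table after LEFT JOIN drops unmatched parents

Fix: Put 'c.amount > 1536.19' in the JOIN's ON clause instead of WHERE

Corrected query:
SELECT p.name, c.amount FROM customers p LEFT JOIN purchases c ON c.customer_id = p.id AND c.amount > 1536.19

Result:
name  | amount
------+-------
Carol | NULL  
Alice | NULL  
Frank | NULL  
Bob   | NULL  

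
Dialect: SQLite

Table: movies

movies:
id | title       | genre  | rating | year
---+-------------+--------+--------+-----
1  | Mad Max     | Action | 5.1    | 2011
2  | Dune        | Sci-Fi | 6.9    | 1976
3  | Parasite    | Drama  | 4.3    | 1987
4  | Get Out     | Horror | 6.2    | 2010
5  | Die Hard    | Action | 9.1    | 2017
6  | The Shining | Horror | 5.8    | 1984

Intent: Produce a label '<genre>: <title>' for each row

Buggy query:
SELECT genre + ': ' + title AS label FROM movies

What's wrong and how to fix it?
Bug: '+' is numeric addition; on text columns SQLite converts them to 0 instead of concatenating

Fix: Replace + with || to concatenate text

Corrected query:
SELECT genre || ': ' || title AS label FROM movies

Result:
label              
-------------------
Action: Mad Max    
Sci-Fi: Dune       
Drama: Parasite    
Horror: Get Out    
Action: Die Hard   
Horror: The Shining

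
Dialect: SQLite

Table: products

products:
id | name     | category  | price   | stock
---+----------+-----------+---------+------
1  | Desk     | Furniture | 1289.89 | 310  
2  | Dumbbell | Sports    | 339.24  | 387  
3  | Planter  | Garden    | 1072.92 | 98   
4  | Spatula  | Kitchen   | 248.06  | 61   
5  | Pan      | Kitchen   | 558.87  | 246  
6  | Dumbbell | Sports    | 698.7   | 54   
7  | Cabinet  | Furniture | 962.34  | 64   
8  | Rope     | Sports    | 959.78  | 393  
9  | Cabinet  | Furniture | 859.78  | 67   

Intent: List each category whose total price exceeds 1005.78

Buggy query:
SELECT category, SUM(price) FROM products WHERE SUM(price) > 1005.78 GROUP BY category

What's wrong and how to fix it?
Bug: Aggregate functions cannot appear in a WHERE clause

Fix: Use HAVING (which filters groups after aggregation) instead of WHERE

Corrected query:
SELECT category, SUM(price) FROM products GROUP BY category HAVING SUM(price) > 1005.78

Result:
category  | SUM(price)
----------+-----------
Furniture | 3112.01   
Garden    | 1072.92   
Sports    | 1997.72   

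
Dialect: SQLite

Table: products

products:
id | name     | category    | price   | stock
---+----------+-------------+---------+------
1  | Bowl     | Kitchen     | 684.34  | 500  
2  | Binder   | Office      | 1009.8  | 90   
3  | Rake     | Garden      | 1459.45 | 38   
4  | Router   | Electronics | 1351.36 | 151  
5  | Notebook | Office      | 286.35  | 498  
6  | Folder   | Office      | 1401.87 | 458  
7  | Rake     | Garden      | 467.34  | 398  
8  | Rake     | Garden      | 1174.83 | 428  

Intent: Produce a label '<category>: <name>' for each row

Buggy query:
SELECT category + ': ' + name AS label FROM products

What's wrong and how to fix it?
Bug: SQLite uses || for string concatenation; + coerces text to numbers (yielding 0)

Fix: Replace + with || to concatenate text

Corrected query:
SELECT category || ': ' || name AS label FROM products

Result:
label              
-------------------
Kitchen: Bowl      
Office: Binder     
Garden: Rake       
Electronics: Router
Office: Notebook   
Office: Folder     
Garden: Rake       
Garden: Rake       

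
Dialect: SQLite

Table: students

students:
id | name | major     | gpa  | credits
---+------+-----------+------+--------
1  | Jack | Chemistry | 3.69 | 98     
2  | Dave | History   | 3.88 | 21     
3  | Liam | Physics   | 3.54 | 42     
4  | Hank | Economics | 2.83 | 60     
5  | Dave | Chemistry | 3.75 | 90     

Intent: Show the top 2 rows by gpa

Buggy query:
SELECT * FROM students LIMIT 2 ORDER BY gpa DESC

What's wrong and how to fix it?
Bug: ORDER BY cannot follow LIMIT; LIMIT is the final clause

Fix: Swap the clauses: ORDER BY first, then LIMIT

Corrected query:
SELECT * FROM students ORDER BY gpa DESC LIMIT 2

Result:
id | name | major     | gpa  | credits
---+------+-----------+------+--------
2  | Dave | History   | 3.88 | 21     
5  | Dave | Chemistry | 3.75 | 90     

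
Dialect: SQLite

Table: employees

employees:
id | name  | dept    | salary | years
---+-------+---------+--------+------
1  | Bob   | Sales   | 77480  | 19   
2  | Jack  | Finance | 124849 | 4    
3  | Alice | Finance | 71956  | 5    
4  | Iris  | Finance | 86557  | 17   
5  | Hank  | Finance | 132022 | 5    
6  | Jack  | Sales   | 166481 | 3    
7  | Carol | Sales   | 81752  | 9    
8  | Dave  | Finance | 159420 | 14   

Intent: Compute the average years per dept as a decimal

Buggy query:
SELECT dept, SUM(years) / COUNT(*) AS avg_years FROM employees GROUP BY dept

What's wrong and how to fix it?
Bug: SUM(years) and COUNT(*) are both integers; the division truncates the fractional part

Fix: Cast one side to REAL so the division keeps the fractional part

Corrected query:
SELECT dept, SUM(years) * 1.0 / COUNT(*) AS avg_years FROM employees GROUP BY dept

Result:
dept    | avg_years
--------+----------
Finance | 9        
Sales   | 10.333333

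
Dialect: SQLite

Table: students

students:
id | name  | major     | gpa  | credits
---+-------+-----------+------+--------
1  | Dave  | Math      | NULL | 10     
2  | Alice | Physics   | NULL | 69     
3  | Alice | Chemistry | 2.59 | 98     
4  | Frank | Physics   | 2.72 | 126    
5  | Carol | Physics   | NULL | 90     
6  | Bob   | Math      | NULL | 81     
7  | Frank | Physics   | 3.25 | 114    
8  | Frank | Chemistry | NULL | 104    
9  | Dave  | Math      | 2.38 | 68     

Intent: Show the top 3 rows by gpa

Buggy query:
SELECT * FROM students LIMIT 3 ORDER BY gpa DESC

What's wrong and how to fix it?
Bug: ORDER BY cannot follow LIMIT; LIMIT is the final clause

Fix: Sort with ORDER BY, then apply LIMIT

Corrected query:
SELECT * FROM students ORDER BY gpa DESC LIMIT 3

Result:
id | name  | major     | gpa  | credits
---+-------+-----------+------+--------
7  | Frank | Physics   | 3.25 | 114    
4  | Frank | Physics   | 2.72 | 126    
3  | Alice | Chemistry | 2.59 | 98     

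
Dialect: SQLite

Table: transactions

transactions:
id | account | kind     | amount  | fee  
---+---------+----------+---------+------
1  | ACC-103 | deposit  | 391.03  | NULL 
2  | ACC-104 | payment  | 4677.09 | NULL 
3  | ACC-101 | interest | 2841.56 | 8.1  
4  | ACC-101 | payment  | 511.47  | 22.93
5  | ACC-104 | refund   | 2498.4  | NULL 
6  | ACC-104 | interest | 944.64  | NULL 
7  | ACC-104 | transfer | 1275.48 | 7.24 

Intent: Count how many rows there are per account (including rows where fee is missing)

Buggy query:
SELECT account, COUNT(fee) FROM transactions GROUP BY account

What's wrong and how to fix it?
Bug: COUNT(column) counts non-NULL values only; rows with NULL fee aren't counted

Fix: Use COUNT(*) to count all rows regardless of NULL

Corrected query:
SELECT account, COUNT(*) FROM transactions GROUP BY account

Result:
account | COUNT(*)
--------+---------
ACC-101 | 2       
ACC-103 | 1       
ACC-104 | 4       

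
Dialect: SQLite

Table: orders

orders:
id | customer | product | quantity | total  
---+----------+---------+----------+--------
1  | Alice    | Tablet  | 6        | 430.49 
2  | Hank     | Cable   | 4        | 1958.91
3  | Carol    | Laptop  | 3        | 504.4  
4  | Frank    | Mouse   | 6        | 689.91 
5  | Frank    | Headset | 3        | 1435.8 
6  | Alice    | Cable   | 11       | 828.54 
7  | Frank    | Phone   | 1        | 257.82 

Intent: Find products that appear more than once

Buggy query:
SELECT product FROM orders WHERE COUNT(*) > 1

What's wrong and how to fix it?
Bug: COUNT(*) is an aggregate and cannot be used in WHERE

Fix: Group first, then use HAVING for the count condition

Corrected query:
SELECT product FROM orders GROUP BY product HAVING COUNT(*) > 1

Result:
product
-------
Cable  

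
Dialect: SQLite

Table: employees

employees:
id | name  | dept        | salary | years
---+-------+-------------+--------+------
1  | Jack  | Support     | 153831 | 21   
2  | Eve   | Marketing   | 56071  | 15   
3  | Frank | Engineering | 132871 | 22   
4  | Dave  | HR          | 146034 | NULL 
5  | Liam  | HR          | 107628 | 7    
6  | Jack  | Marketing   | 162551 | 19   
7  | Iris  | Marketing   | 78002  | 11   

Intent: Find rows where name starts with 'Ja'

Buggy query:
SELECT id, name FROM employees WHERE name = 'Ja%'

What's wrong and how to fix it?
Bug: '=' compares the literal string including the % character; pattern matching needs LIKE

Fix: Replace '=' with LIKE so 'Ja%' is treated as a pattern

Corrected query:
SELECT id, name FROM employees WHERE name LIKE 'Ja%'

Result:
id | name
---+-----
1  | Jack
6  | Jack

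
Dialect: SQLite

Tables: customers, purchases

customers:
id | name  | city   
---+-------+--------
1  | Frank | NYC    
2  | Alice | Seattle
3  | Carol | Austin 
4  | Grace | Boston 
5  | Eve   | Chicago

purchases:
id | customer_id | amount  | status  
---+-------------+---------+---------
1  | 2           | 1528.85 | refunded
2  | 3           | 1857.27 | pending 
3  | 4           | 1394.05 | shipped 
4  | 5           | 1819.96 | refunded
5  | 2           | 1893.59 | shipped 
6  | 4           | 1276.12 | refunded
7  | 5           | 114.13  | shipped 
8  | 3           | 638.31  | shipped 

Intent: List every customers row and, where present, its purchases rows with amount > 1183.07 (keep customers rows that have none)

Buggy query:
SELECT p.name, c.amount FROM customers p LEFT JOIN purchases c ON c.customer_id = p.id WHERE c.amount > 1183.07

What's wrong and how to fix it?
Bug: Filtering c.amount in WHERE discards the NULL rows produced by LEFT JOIN, turning it into an inner join

Fix: Put 'c.amount > 1183.07' in the JOIN's ON clause instead of WHERE

Corrected query:
SELECT p.name, c.amount FROM customers p LEFT JOIN purchases c ON c.customer_id = p.id AND c.amount > 1183.07

Result:
name  | amount 
------+--------
Frank | NULL   
Alice | 1528.85
Alice | 1893.59
Carol | 1857.27
Grace | 1276.12
Grace | 1394.05
Eve   | 1819.96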